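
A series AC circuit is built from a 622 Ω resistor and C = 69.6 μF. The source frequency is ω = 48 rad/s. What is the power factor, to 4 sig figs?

X_C = 1/(ωC) = 299.3 Ω
Z = 622.0 − j299.3 Ω
|Z| = √(622.0² + 299.3²) = 690.3 Ω
∠Z = arctan(-299.3/622.0) = -25.70°
cos φ = cos(-25.70°) = 0.9011

0.9011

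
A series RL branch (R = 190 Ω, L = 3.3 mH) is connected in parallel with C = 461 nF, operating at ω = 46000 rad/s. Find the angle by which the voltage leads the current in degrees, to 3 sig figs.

X_L = ωL = 152 Ω
X_C = 1/(ωC) = 47.2 Ω
Branch 1 (R+jX_L): Z₁ = 190 + j152 Ω, |Z₁| = 243 Ω
Branch 2 (−jX_C): Z₂ = −j47.2 Ω
Parallel: Z = Z₁Z₂/(Z₁+Z₂), |Z| = 52.9 Ω, ∠Z = -80.2°

-80.2°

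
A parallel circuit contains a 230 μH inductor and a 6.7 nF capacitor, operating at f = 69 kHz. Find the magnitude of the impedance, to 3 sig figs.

ω = 2πf = 433500 rad/s
X_L = ωL = 99.7 Ω
X_C = 1/(ωC) = 344 Ω
Parallel: admittances add. Y = 1/(jωL) + jωC
Y = (0 − j0.00712) S
|Y| = 0.00712 S → |Z| = 1/|Y| = 140 Ω, ∠Z = −∠Y = 90.0°

140 Ω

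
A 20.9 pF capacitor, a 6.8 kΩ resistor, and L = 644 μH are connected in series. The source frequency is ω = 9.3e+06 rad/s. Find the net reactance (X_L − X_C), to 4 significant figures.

844.4 Ω

X_L = ωL = 5989 Ω
X_C = 1/(ωC) = 5145 Ω
X = 5989 − 5145 = 844.4 Ω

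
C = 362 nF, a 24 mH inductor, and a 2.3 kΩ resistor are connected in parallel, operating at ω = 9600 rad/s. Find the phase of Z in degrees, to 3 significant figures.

63.3°

X_L = ωL = 230 Ω
X_C = 1/(ωC) = 288 Ω
Parallel: admittances add. Y = 1/R + 1/(jωL) + jωC
Y = (0.000435 − j0.000865) S
|Y| = 0.000968 S → |Z| = 1/|Y| = 1030 Ω, ∠Z = −∠Y = 63.3°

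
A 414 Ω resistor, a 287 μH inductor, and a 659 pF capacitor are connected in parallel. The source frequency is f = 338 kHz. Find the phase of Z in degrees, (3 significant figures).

5.70°

ω = 2πf = 2.124e+06 rad/s
X_L = ωL = 610 Ω
X_C = 1/(ωC) = 715 Ω
Parallel: admittances add. Y = 1/R + 1/(jωL) + jωC
Y = (0.00242 − j0.000241) S
|Y| = 0.00243 S → |Z| = 1/|Y| = 412 Ω, ∠Z = −∠Y = 5.70°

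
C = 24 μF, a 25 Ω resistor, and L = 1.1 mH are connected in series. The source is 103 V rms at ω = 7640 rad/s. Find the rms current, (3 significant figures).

X_L = ωL = 8.40 Ω
X_C = 1/(ωC) = 5.45 Ω
Net reactance X = X_L − X_C = 2.95 Ω
Z = 25.0 + j2.95 Ω
|Z| = √(25.0² + 2.95²) = 25.2 Ω
I = V/|Z| = 103/25.2 = 4.09 A

4.09 A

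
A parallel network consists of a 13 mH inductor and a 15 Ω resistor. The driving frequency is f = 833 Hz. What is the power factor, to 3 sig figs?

ω = 2πf = 5234 rad/s
X_L = ωL = 68.0 Ω
Parallel: admittances add. Y = 1/R + 1/(jωL)
Y = (0.0667 − j0.0147) S
|Y| = 0.0683 S → |Z| = 1/|Y| = 14.6 Ω, ∠Z = −∠Y = 12.4°
cos φ = cos(12.4°) = 0.977

0.977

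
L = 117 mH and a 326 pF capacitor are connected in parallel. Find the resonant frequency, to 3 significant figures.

ω₀ = 1/√(LC) = 1/√(0.117 × 3.26e-10) = 161900 rad/s
f₀ = ω₀/(2π) = 25.8 kHz

25.8 kHz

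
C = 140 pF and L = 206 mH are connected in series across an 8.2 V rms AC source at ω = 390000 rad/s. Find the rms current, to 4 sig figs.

132.2 μA

X_L = ωL = 80340 Ω
X_C = 1/(ωC) = 18320 Ω
Net reactance X = X_L − X_C = 62020 Ω
Z = j62020 Ω
|Z| = √(0² + 62020²) = 62020 Ω
I = V/|Z| = 8.2/62020 = 132.2 μA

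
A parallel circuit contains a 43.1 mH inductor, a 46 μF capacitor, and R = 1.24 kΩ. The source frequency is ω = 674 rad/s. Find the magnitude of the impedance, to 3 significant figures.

X_L = ωL = 29.0 Ω
X_C = 1/(ωC) = 32.3 Ω
Parallel: admittances add. Y = 1/R + 1/(jωL) + jωC
Y = (0.000806 − j0.00342) S
|Y| = 0.00351 S → |Z| = 1/|Y| = 285 Ω, ∠Z = −∠Y = 76.7°

285 Ω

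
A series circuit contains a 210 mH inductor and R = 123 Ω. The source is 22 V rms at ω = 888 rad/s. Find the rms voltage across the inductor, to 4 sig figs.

18.36 V

X_L = ωL = 186.5 Ω
Z = 123.0 + j186.5 Ω
|Z| = √(123.0² + 186.5²) = 223.4 Ω
I = V/|Z| = 98.48 mA
V_L = I·|Z_L| = 0.09848 × 186.5 = 18.36 V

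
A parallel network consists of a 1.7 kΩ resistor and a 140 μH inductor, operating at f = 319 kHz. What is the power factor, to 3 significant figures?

ω = 2πf = 2.004e+06 rad/s
X_L = ωL = 281 Ω
Parallel: admittances add. Y = 1/R + 1/(jωL)
Y = (0.000588 − j0.00356) S
|Y| = 0.00361 S → |Z| = 1/|Y| = 277 Ω, ∠Z = −∠Y = 80.6°
cos φ = cos(80.6°) = 0.163

0.163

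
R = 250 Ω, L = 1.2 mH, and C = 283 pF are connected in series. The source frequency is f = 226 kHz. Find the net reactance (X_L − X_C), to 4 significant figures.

ω = 2πf = 1.42e+06 rad/s
X_L = ωL = 1704 Ω
X_C = 1/(ωC) = 2488 Ω
X = 1704 − 2488 = -784.4 Ω

-784.4 Ω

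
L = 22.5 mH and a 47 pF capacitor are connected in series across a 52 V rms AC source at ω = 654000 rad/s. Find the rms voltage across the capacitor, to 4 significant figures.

X_L = ωL = 14720 Ω
X_C = 1/(ωC) = 32530 Ω
Net reactance X = X_L − X_C = -17820 Ω
Z = − j17820 Ω
|Z| = √(0² + 17820²) = 17820 Ω
I = V/|Z| = 2.918 mA
V_C = I·|Z_C| = 0.002918 × 32530 = 94.94 V

94.94 V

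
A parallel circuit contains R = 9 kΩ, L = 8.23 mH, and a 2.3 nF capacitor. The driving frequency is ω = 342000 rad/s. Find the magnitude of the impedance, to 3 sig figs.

X_L = ωL = 2810 Ω
X_C = 1/(ωC) = 1270 Ω
Parallel: admittances add. Y = 1/R + 1/(jωL) + jωC
Y = (0.000111 + j0.000431) S
|Y| = 0.000445 S → |Z| = 1/|Y| = 2250 Ω, ∠Z = −∠Y = -75.6°

2250 Ω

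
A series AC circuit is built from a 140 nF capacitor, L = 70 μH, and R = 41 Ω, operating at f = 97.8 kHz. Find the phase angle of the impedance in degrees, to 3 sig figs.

ω = 2πf = 614500 rad/s
X_L = ωL = 43.0 Ω
X_C = 1/(ωC) = 11.6 Ω
Net reactance X = X_L − X_C = 31.4 Ω
Z = 41.0 + j31.4 Ω
|Z| = √(41.0² + 31.4²) = 51.6 Ω
∠Z = arctan(31.4/41.0) = 37.4°

37.4°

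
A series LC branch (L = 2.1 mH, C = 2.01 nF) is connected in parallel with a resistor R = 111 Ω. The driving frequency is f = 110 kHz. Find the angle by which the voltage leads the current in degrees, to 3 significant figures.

8.63°

ω = 2πf = 691200 rad/s
X_L = ωL = 1450 Ω
X_C = 1/(ωC) = 720 Ω
Branch 1: Z₁ = R = 111 Ω
Branch 2 (series LC): Z₂ = j(X_L − X_C) = j732 Ω
Parallel: Z = Z₁Z₂/(Z₁+Z₂), |Z| = 110 Ω, ∠Z = 8.63°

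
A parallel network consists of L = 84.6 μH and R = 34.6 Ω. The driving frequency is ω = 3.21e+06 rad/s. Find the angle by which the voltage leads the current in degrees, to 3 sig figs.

X_L = ωL = 272 Ω
Parallel: admittances add. Y = 1/R + 1/(jωL)
Y = (0.0289 − j0.00368) S
|Y| = 0.0291 S → |Z| = 1/|Y| = 34.3 Ω, ∠Z = −∠Y = 7.26°

7.26°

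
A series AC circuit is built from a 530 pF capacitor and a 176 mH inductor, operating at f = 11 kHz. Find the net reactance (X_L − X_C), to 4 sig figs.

ω = 2πf = 69120 rad/s
X_L = ωL = 12160 Ω
X_C = 1/(ωC) = 27300 Ω
X = 12160 − 27300 = -15140 Ω

-15140 Ω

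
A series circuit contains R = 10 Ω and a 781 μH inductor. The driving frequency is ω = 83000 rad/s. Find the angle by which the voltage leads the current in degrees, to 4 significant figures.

X_L = ωL = 64.82 Ω
Z = 10.00 + j64.82 Ω
|Z| = √(10.00² + 64.82²) = 65.59 Ω
∠Z = arctan(64.82/10.00) = 81.23°

81.23°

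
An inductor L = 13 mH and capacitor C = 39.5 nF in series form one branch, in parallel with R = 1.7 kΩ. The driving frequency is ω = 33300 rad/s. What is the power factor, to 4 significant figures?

0.1891

X_L = ωL = 432.9 Ω
X_C = 1/(ωC) = 760.3 Ω
Branch 1: Z₁ = R = 1700 Ω
Branch 2 (series LC): Z₂ = j(X_L − X_C) = −j327.4 Ω
Parallel: Z = Z₁Z₂/(Z₁+Z₂), |Z| = 321.4 Ω, ∠Z = -79.10°
cos φ = cos(-79.10°) = 0.1891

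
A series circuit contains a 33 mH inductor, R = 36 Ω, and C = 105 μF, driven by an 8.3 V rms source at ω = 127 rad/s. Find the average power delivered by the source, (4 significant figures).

393.1 mW

X_L = ωL = 4.191 Ω
X_C = 1/(ωC) = 74.99 Ω
Net reactance X = X_L − X_C = -70.80 Ω
Z = 36.00 − j70.80 Ω
|Z| = √(36.00² + 70.80²) = 79.43 Ω
∠Z = arctan(-70.80/36.00) = -63.05°
I = V/|Z| = 104.5 mA
P = VI cos φ = 8.3 × 0.1045 × cos(-63.05°) = 393.1 mW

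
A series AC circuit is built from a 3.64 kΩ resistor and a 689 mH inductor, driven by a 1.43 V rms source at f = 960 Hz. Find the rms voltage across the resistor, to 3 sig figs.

0.942 V

ω = 2πf = 6032 rad/s
X_L = ωL = 4160 Ω
Z = 3640 + j4160 Ω
|Z| = √(3640² + 4160²) = 5520 Ω
I = V/|Z| = 259 μA
V_R = I·|Z_R| = 0.000259 × 3640 = 0.942 V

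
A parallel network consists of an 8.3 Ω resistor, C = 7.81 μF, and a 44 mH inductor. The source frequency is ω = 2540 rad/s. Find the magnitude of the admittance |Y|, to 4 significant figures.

X_L = ωL = 111.8 Ω
X_C = 1/(ωC) = 50.41 Ω
Parallel: admittances add. Y = 1/R + 1/(jωL) + jωC
Y = (0.1205 + j0.01089) S
|Y| = 0.1210 S → |Z| = 1/|Y| = 8.266 Ω, ∠Z = −∠Y = -5.165°

121.0 mS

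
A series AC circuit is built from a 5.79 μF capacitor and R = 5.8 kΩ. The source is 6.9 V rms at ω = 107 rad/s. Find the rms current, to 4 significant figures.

X_C = 1/(ωC) = 1614 Ω
Z = 5800 − j1614 Ω
|Z| = √(5800² + 1614²) = 6020 Ω
I = V/|Z| = 6.9/6020 = 1.146 mA

1.146 mA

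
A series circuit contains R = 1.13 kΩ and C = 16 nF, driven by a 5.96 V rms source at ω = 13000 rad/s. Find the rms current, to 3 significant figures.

X_C = 1/(ωC) = 4810 Ω
Z = 1130 − j4810 Ω
|Z| = √(1130² + 4810²) = 4940 Ω
I = V/|Z| = 5.96/4940 = 1.21 mA

1.21 mA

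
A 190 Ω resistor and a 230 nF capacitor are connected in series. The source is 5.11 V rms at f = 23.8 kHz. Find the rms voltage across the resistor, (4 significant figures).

ω = 2πf = 149500 rad/s
X_C = 1/(ωC) = 29.07 Ω
Z = 190.0 − j29.07 Ω
|Z| = √(190.0² + 29.07²) = 192.2 Ω
I = V/|Z| = 26.59 mA
V_R = I·|Z_R| = 0.02659 × 190.0 = 5.051 V

5.051 V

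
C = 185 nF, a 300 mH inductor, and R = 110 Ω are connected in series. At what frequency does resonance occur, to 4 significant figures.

ω₀ = 1/√(LC) = 1/√(0.3 × 1.85e-07) = 4245 rad/s
f₀ = ω₀/(2π) = 675.6 Hz

675.6 Hz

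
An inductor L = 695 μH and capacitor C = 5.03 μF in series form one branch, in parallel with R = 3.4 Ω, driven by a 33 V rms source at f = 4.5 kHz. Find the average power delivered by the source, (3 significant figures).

ω = 2πf = 28270 rad/s
X_L = ωL = 19.7 Ω
X_C = 1/(ωC) = 7.03 Ω
Branch 1: Z₁ = R = 3.40 Ω
Branch 2 (series LC): Z₂ = j(X_L − X_C) = j12.6 Ω
Parallel: Z = Z₁Z₂/(Z₁+Z₂), |Z| = 3.28 Ω, ∠Z = 15.1°
I = V/|Z| = 10.1 A
P = VI cos φ = 33 × 10.1 × cos(15.1°) = 320 W

320 W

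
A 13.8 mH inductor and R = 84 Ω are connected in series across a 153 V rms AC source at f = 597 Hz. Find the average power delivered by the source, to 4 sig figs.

202.0 W

ω = 2πf = 3751 rad/s
X_L = ωL = 51.76 Ω
Z = 84.00 + j51.76 Ω
|Z| = √(84.00² + 51.76²) = 98.67 Ω
∠Z = arctan(51.76/84.00) = 31.64°
I = V/|Z| = 1.551 A
P = VI cos φ = 153 × 1.551 × cos(31.64°) = 202.0 W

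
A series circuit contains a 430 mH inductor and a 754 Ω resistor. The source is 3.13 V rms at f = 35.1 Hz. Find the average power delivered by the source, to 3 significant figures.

12.8 mW

ω = 2πf = 220.5 rad/s
X_L = ωL = 94.8 Ω
Z = 754 + j94.8 Ω
|Z| = √(754² + 94.8²) = 760 Ω
∠Z = arctan(94.8/754) = 7.17°
I = V/|Z| = 4.12 mA
P = VI cos φ = 3.13 × 0.00412 × cos(7.17°) = 12.8 mW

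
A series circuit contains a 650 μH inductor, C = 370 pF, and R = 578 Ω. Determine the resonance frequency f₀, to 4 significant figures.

324.5 kHz

ω₀ = 1/√(LC) = 1/√(0.00065 × 3.7e-10) = 2.039e+06 rad/s
f₀ = ω₀/(2π) = 324.5 kHz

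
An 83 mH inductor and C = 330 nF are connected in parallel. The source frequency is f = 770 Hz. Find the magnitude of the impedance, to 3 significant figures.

ω = 2πf = 4838 rad/s
X_L = ωL = 402 Ω
X_C = 1/(ωC) = 626 Ω
Parallel: admittances add. Y = 1/(jωL) + jωC
Y = (0 − j0.000894) S
|Y| = 0.000894 S → |Z| = 1/|Y| = 1120 Ω, ∠Z = −∠Y = 90.0°

1120 Ω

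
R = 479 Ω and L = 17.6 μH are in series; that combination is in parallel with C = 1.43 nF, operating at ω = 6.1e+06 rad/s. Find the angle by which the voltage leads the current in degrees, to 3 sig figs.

-76.5°

X_L = ωL = 107 Ω
X_C = 1/(ωC) = 115 Ω
Branch 1 (R+jX_L): Z₁ = 479 + j107 Ω, |Z₁| = 491 Ω
Branch 2 (−jX_C): Z₂ = −j115 Ω
Parallel: Z = Z₁Z₂/(Z₁+Z₂), |Z| = 117 Ω, ∠Z = -76.5°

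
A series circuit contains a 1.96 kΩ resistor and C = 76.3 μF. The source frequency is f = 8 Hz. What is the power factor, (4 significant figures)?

0.9913

ω = 2πf = 50.27 rad/s
X_C = 1/(ωC) = 260.7 Ω
Z = 1960 − j260.7 Ω
|Z| = √(1960² + 260.7²) = 1977 Ω
∠Z = arctan(-260.7/1960) = -7.578°
cos φ = cos(-7.578°) = 0.9913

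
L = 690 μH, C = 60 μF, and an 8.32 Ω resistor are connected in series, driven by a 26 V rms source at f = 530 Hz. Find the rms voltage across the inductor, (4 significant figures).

ω = 2πf = 3330 rad/s
X_L = ωL = 2.298 Ω
X_C = 1/(ωC) = 5.005 Ω
Net reactance X = X_L − X_C = -2.707 Ω
Z = 8.320 − j2.707 Ω
|Z| = √(8.320² + 2.707²) = 8.749 Ω
I = V/|Z| = 2.972 A
V_L = I·|Z_L| = 2.972 × 2.298 = 6.828 V

6.828 V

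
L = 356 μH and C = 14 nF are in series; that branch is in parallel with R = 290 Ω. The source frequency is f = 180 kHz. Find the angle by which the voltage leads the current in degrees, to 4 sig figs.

ω = 2πf = 1.131e+06 rad/s
X_L = ωL = 402.6 Ω
X_C = 1/(ωC) = 63.16 Ω
Branch 1: Z₁ = R = 290.0 Ω
Branch 2 (series LC): Z₂ = j(X_L − X_C) = j339.5 Ω
Parallel: Z = Z₁Z₂/(Z₁+Z₂), |Z| = 220.5 Ω, ∠Z = 40.51°

40.51°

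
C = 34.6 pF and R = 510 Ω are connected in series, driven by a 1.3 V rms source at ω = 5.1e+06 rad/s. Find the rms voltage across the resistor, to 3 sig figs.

X_C = 1/(ωC) = 5670 Ω
Z = 510 − j5670 Ω
|Z| = √(510² + 5670²) = 5690 Ω
I = V/|Z| = 228 μA
V_R = I·|Z_R| = 0.000228 × 510 = 0.117 V

0.117 V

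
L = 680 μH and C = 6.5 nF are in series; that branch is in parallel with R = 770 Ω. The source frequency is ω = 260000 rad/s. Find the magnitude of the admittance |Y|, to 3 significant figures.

X_L = ωL = 177 Ω
X_C = 1/(ωC) = 592 Ω
Branch 1: Z₁ = R = 770 Ω
Branch 2 (series LC): Z₂ = j(X_L − X_C) = −j415 Ω
Parallel: Z = Z₁Z₂/(Z₁+Z₂), |Z| = 365 Ω, ∠Z = -61.7°
|Y| = 1/|Z| = 2.74 mS

2.74 mS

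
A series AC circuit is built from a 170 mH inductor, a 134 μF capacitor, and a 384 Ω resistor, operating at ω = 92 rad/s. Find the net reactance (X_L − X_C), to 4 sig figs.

-65.48 Ω

X_L = ωL = 15.64 Ω
X_C = 1/(ωC) = 81.12 Ω
X = 15.64 − 81.12 = -65.48 Ω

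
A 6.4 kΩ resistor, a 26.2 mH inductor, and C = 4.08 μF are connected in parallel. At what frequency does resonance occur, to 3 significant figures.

487 Hz

ω₀ = 1/√(LC) = 1/√(0.0262 × 4.08e-06) = 3059 rad/s
f₀ = ω₀/(2π) = 487 Hz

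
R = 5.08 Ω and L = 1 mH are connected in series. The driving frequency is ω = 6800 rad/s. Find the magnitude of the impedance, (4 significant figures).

8.488 Ω

X_L = ωL = 6.800 Ω
Z = 5.080 + j6.800 Ω
|Z| = √(5.080² + 6.800²) = 8.488 Ω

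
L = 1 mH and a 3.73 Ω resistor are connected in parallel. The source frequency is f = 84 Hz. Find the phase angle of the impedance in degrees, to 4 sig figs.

ω = 2πf = 527.8 rad/s
X_L = ωL = 0.5278 Ω
Parallel: admittances add. Y = 1/R + 1/(jωL)
Y = (0.2681 − j1.895) S
|Y| = 1.914 S → |Z| = 1/|Y| = 0.5226 Ω, ∠Z = −∠Y = 81.95°

81.95°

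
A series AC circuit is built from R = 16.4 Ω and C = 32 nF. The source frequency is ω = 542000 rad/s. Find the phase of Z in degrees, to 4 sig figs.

X_C = 1/(ωC) = 57.66 Ω
Z = 16.40 − j57.66 Ω
|Z| = √(16.40² + 57.66²) = 59.94 Ω
∠Z = arctan(-57.66/16.40) = -74.12°

-74.12°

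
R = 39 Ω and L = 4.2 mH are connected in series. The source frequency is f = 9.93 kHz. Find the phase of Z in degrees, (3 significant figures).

81.5°

ω = 2πf = 62390 rad/s
X_L = ωL = 262 Ω
Z = 39.0 + j262 Ω
|Z| = √(39.0² + 262²) = 265 Ω
∠Z = arctan(262/39.0) = 81.5°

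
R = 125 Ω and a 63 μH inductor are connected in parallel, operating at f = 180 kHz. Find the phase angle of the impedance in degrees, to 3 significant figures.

60.3°

ω = 2πf = 1.131e+06 rad/s
X_L = ωL = 71.3 Ω
Parallel: admittances add. Y = 1/R + 1/(jωL)
Y = (0.00800 − j0.0140) S
|Y| = 0.0162 S → |Z| = 1/|Y| = 61.9 Ω, ∠Z = −∠Y = 60.3°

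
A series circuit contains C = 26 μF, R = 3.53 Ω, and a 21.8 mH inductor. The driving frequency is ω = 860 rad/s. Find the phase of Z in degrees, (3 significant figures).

-82.3°

X_L = ωL = 18.7 Ω
X_C = 1/(ωC) = 44.7 Ω
Net reactance X = X_L − X_C = -26.0 Ω
Z = 3.53 − j26.0 Ω
|Z| = √(3.53² + 26.0²) = 26.2 Ω
∠Z = arctan(-26.0/3.53) = -82.3°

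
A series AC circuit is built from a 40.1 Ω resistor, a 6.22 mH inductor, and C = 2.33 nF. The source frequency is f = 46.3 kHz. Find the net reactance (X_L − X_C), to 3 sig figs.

ω = 2πf = 290900 rad/s
X_L = ωL = 1810 Ω
X_C = 1/(ωC) = 1480 Ω
X = 1810 − 1480 = 334 Ω

334 Ω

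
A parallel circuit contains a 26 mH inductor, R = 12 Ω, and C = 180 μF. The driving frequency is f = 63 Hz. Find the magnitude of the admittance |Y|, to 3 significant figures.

87.3 mS

ω = 2πf = 395.8 rad/s
X_L = ωL = 10.3 Ω
X_C = 1/(ωC) = 14.0 Ω
Parallel: admittances add. Y = 1/R + 1/(jωL) + jωC
Y = (0.0833 − j0.0259) S
|Y| = 0.0873 S → |Z| = 1/|Y| = 11.5 Ω, ∠Z = −∠Y = 17.3°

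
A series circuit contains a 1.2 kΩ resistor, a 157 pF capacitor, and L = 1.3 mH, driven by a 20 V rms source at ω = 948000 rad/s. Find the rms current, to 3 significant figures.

X_L = ωL = 1230 Ω
X_C = 1/(ωC) = 6720 Ω
Net reactance X = X_L − X_C = -5490 Ω
Z = 1200 − j5490 Ω
|Z| = √(1200² + 5490²) = 5620 Ω
I = V/|Z| = 20/5620 = 3.56 mA

3.56 mA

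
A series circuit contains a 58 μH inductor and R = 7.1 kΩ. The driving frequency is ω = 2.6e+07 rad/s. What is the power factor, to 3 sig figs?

X_L = ωL = 1510 Ω
Z = 7100 + j1510 Ω
|Z| = √(7100² + 1510²) = 7260 Ω
∠Z = arctan(1510/7100) = 12.0°
cos φ = cos(12.0°) = 0.978

0.978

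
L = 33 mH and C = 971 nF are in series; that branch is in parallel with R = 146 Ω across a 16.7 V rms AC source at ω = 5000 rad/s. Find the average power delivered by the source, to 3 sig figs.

1.91 W

X_L = ωL = 165 Ω
X_C = 1/(ωC) = 206 Ω
Branch 1: Z₁ = R = 146 Ω
Branch 2 (series LC): Z₂ = j(X_L − X_C) = −j41.0 Ω
Parallel: Z = Z₁Z₂/(Z₁+Z₂), |Z| = 39.4 Ω, ∠Z = -74.3°
I = V/|Z| = 423 mA
P = VI cos φ = 16.7 × 0.423 × cos(-74.3°) = 1.91 W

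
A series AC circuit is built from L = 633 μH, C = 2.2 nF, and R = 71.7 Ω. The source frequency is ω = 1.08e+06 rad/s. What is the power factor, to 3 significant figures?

X_L = ωL = 684 Ω
X_C = 1/(ωC) = 421 Ω
Net reactance X = X_L − X_C = 263 Ω
Z = 71.7 + j263 Ω
|Z| = √(71.7² + 263²) = 272 Ω
∠Z = arctan(263/71.7) = 74.7°
cos φ = cos(74.7°) = 0.263

0.263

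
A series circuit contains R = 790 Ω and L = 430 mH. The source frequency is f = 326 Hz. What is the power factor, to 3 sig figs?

ω = 2πf = 2048 rad/s
X_L = ωL = 881 Ω
Z = 790 + j881 Ω
|Z| = √(790² + 881²) = 1180 Ω
∠Z = arctan(881/790) = 48.1°
cos φ = cos(48.1°) = 0.668

0.668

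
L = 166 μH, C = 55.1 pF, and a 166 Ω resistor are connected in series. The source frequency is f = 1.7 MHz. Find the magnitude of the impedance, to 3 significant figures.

182 Ω

ω = 2πf = 1.068e+07 rad/s
X_L = ωL = 1770 Ω
X_C = 1/(ωC) = 1700 Ω
Net reactance X = X_L − X_C = 74.0 Ω
Z = 166 + j74.0 Ω
|Z| = √(166² + 74.0²) = 182 Ω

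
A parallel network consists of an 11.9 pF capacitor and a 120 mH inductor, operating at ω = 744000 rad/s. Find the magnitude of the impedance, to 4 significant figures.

X_L = ωL = 89280 Ω
X_C = 1/(ωC) = 112900 Ω
Parallel: admittances add. Y = 1/(jωL) + jωC
Y = (0 − j2.347e-06) S
|Y| = 2.347e-06 S → |Z| = 1/|Y| = 426100 Ω, ∠Z = −∠Y = 90.00°

426100 Ω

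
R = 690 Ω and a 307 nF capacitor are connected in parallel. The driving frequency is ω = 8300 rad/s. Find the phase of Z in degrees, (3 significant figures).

-60.4°

X_C = 1/(ωC) = 392 Ω
Parallel: admittances add. Y = 1/R + jωC
Y = (0.00145 + j0.00255) S
|Y| = 0.00293 S → |Z| = 1/|Y| = 341 Ω, ∠Z = −∠Y = -60.4°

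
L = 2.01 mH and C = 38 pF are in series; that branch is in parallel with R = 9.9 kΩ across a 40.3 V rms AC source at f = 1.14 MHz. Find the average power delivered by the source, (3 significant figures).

164 mW

ω = 2πf = 7.163e+06 rad/s
X_L = ωL = 14400 Ω
X_C = 1/(ωC) = 3670 Ω
Branch 1: Z₁ = R = 9900 Ω
Branch 2 (series LC): Z₂ = j(X_L − X_C) = j10700 Ω
Parallel: Z = Z₁Z₂/(Z₁+Z₂), |Z| = 7270 Ω, ∠Z = 42.7°
I = V/|Z| = 5.54 mA
P = VI cos φ = 40.3 × 0.00554 × cos(42.7°) = 164 mW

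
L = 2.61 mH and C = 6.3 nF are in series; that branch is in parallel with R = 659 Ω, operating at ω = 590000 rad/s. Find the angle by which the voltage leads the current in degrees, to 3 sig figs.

X_L = ωL = 1540 Ω
X_C = 1/(ωC) = 269 Ω
Branch 1: Z₁ = R = 659 Ω
Branch 2 (series LC): Z₂ = j(X_L − X_C) = j1270 Ω
Parallel: Z = Z₁Z₂/(Z₁+Z₂), |Z| = 585 Ω, ∠Z = 27.4°

27.4°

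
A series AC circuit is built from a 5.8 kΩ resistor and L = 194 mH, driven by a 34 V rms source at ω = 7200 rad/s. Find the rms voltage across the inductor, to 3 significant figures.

7.96 V

X_L = ωL = 1400 Ω
Z = 5800 + j1400 Ω
|Z| = √(5800² + 1400²) = 5970 Ω
I = V/|Z| = 5.70 mA
V_L = I·|Z_L| = 0.00570 × 1400 = 7.96 V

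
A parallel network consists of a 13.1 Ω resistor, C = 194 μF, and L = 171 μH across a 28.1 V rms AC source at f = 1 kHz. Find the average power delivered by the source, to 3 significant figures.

60.3 W

ω = 2πf = 6283 rad/s
X_L = ωL = 1.07 Ω
X_C = 1/(ωC) = 0.820 Ω
Parallel: admittances add. Y = 1/R + 1/(jωL) + jωC
Y = (0.0763 + j0.288) S
|Y| = 0.298 S → |Z| = 1/|Y| = 3.35 Ω, ∠Z = −∠Y = -75.2°
I = V/|Z| = 8.38 A
P = VI cos φ = 28.1 × 8.38 × cos(-75.2°) = 60.3 W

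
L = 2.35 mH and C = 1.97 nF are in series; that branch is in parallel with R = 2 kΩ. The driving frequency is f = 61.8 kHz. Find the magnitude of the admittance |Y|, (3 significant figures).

2.58 mS

ω = 2πf = 388300 rad/s
X_L = ωL = 913 Ω
X_C = 1/(ωC) = 1310 Ω
Branch 1: Z₁ = R = 2000 Ω
Branch 2 (series LC): Z₂ = j(X_L − X_C) = −j395 Ω
Parallel: Z = Z₁Z₂/(Z₁+Z₂), |Z| = 387 Ω, ∠Z = -78.8°
|Y| = 1/|Z| = 2.58 mS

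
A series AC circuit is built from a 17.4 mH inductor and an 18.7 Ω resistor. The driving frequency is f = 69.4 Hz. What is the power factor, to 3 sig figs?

ω = 2πf = 436.1 rad/s
X_L = ωL = 7.59 Ω
Z = 18.7 + j7.59 Ω
|Z| = √(18.7² + 7.59²) = 20.2 Ω
∠Z = arctan(7.59/18.7) = 22.1°
cos φ = cos(22.1°) = 0.927

0.927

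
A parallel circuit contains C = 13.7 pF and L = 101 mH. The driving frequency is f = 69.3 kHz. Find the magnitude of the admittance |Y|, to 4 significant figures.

16.77 μS

ω = 2πf = 435400 rad/s
X_L = ωL = 43980 Ω
X_C = 1/(ωC) = 167600 Ω
Parallel: admittances add. Y = 1/(jωL) + jωC
Y = (0 − j1.677e-05) S
|Y| = 1.677e-05 S → |Z| = 1/|Y| = 59620 Ω, ∠Z = −∠Y = 90.00°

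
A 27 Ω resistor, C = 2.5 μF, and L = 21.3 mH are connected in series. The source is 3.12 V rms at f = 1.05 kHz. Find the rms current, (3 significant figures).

ω = 2πf = 6597 rad/s
X_L = ωL = 141 Ω
X_C = 1/(ωC) = 60.6 Ω
Net reactance X = X_L − X_C = 79.9 Ω
Z = 27.0 + j79.9 Ω
|Z| = √(27.0² + 79.9²) = 84.3 Ω
I = V/|Z| = 3.12/84.3 = 37.0 mA

37.0 mA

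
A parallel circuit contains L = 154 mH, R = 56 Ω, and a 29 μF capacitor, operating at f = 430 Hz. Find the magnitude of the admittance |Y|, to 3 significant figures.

ω = 2πf = 2702 rad/s
X_L = ωL = 416 Ω
X_C = 1/(ωC) = 12.8 Ω
Parallel: admittances add. Y = 1/R + 1/(jωL) + jωC
Y = (0.0179 + j0.0759) S
|Y| = 0.0780 S → |Z| = 1/|Y| = 12.8 Ω, ∠Z = −∠Y = -76.8°

78.0 mS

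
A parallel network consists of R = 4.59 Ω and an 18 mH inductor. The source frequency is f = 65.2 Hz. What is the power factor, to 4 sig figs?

0.8490

ω = 2πf = 409.7 rad/s
X_L = ωL = 7.374 Ω
Parallel: admittances add. Y = 1/R + 1/(jωL)
Y = (0.2179 − j0.1356) S
|Y| = 0.2566 S → |Z| = 1/|Y| = 3.897 Ω, ∠Z = −∠Y = 31.90°
cos φ = cos(31.90°) = 0.8490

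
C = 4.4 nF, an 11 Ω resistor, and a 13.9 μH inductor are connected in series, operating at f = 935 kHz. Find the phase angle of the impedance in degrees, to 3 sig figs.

75.6°

ω = 2πf = 5.875e+06 rad/s
X_L = ωL = 81.7 Ω
X_C = 1/(ωC) = 38.7 Ω
Net reactance X = X_L − X_C = 43.0 Ω
Z = 11.0 + j43.0 Ω
|Z| = √(11.0² + 43.0²) = 44.4 Ω
∠Z = arctan(43.0/11.0) = 75.6°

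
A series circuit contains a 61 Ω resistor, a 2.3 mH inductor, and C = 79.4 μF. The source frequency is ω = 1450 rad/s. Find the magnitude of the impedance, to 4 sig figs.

61.23 Ω

X_L = ωL = 3.335 Ω
X_C = 1/(ωC) = 8.686 Ω
Net reactance X = X_L − X_C = -5.351 Ω
Z = 61.00 − j5.351 Ω
|Z| = √(61.00² + 5.351²) = 61.23 Ω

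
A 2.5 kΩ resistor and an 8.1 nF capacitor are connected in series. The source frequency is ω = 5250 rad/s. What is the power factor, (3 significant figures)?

X_C = 1/(ωC) = 23500 Ω
Z = 2500 − j23500 Ω
|Z| = √(2500² + 23500²) = 23600 Ω
∠Z = arctan(-23500/2500) = -83.9°
cos φ = cos(-83.9°) = 0.106

0.106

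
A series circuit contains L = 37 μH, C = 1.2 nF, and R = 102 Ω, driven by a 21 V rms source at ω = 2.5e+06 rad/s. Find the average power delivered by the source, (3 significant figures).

X_L = ωL = 92.5 Ω
X_C = 1/(ωC) = 333 Ω
Net reactance X = X_L − X_C = -241 Ω
Z = 102 − j241 Ω
|Z| = √(102² + 241²) = 262 Ω
∠Z = arctan(-241/102) = -67.0°
I = V/|Z| = 80.3 mA
P = VI cos φ = 21 × 0.0803 × cos(-67.0°) = 658 mW

658 mW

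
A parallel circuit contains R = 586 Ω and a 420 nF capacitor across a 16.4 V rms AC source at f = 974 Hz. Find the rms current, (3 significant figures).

50.6 mA

ω = 2πf = 6120 rad/s
X_C = 1/(ωC) = 389 Ω
Parallel: admittances add. Y = 1/R + jωC
Y = (0.00171 + j0.00257) S
|Y| = 0.00309 S → |Z| = 1/|Y| = 324 Ω, ∠Z = −∠Y = -56.4°
I = V/|Z| = 16.4/324 = 50.6 mA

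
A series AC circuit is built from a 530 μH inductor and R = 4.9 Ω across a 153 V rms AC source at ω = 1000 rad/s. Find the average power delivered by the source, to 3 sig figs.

X_L = ωL = 0.530 Ω
Z = 4.90 + j0.530 Ω
|Z| = √(4.90² + 0.530²) = 4.93 Ω
∠Z = arctan(0.530/4.90) = 6.17°
I = V/|Z| = 31.0 A
P = VI cos φ = 153 × 31.0 × cos(6.17°) = 4.72 kW

4.72 kW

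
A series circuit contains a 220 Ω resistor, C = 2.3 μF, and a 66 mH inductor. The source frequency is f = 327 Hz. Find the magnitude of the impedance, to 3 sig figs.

233 Ω

ω = 2πf = 2055 rad/s
X_L = ωL = 136 Ω
X_C = 1/(ωC) = 212 Ω
Net reactance X = X_L − X_C = -76.0 Ω
Z = 220 − j76.0 Ω
|Z| = √(220² + 76.0²) = 233 Ω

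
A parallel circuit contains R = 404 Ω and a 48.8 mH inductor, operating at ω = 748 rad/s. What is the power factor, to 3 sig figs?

X_L = ωL = 36.5 Ω
Parallel: admittances add. Y = 1/R + 1/(jωL)
Y = (0.00248 − j0.0274) S
|Y| = 0.0275 S → |Z| = 1/|Y| = 36.4 Ω, ∠Z = −∠Y = 84.8°
cos φ = cos(84.8°) = 0.0900

0.0900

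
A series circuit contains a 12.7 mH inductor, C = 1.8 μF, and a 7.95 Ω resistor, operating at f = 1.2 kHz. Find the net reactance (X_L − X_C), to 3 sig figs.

ω = 2πf = 7540 rad/s
X_L = ωL = 95.8 Ω
X_C = 1/(ωC) = 73.7 Ω
X = 95.8 − 73.7 = 22.1 Ω

22.1 Ω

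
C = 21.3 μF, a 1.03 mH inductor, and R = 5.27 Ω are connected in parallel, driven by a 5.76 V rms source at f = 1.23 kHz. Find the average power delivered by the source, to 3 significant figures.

6.30 W

ω = 2πf = 7728 rad/s
X_L = ωL = 7.96 Ω
X_C = 1/(ωC) = 6.07 Ω
Parallel: admittances add. Y = 1/R + 1/(jωL) + jωC
Y = (0.190 + j0.0390) S
|Y| = 0.194 S → |Z| = 1/|Y| = 5.16 Ω, ∠Z = −∠Y = -11.6°
I = V/|Z| = 1.12 A
P = VI cos φ = 5.76 × 1.12 × cos(-11.6°) = 6.30 W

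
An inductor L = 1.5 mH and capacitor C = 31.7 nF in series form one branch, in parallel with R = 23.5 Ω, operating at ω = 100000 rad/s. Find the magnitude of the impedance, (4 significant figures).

X_L = ωL = 150.0 Ω
X_C = 1/(ωC) = 315.5 Ω
Branch 1: Z₁ = R = 23.50 Ω
Branch 2 (series LC): Z₂ = j(X_L − X_C) = −j165.5 Ω
Parallel: Z = Z₁Z₂/(Z₁+Z₂), |Z| = 23.27 Ω, ∠Z = -8.084°

23.27 Ω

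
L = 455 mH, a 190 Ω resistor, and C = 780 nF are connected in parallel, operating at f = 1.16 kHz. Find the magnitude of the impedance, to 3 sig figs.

ω = 2πf = 7288 rad/s
X_L = ωL = 3320 Ω
X_C = 1/(ωC) = 176 Ω
Parallel: admittances add. Y = 1/R + 1/(jωL) + jωC
Y = (0.00526 + j0.00538) S
|Y| = 0.00753 S → |Z| = 1/|Y| = 133 Ω, ∠Z = −∠Y = -45.6°

133 Ω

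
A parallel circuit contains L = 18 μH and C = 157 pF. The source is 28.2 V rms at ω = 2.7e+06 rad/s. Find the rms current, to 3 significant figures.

X_L = ωL = 48.6 Ω
X_C = 1/(ωC) = 2360 Ω
Parallel: admittances add. Y = 1/(jωL) + jωC
Y = (0 − j0.0202) S
|Y| = 0.0202 S → |Z| = 1/|Y| = 49.6 Ω, ∠Z = −∠Y = 90.0°
I = V/|Z| = 28.2/49.6 = 568 mA

568 mA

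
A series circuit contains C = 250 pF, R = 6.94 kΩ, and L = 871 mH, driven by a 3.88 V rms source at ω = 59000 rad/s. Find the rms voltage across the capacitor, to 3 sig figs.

X_L = ωL = 51400 Ω
X_C = 1/(ωC) = 67800 Ω
Net reactance X = X_L − X_C = -16400 Ω
Z = 6940 − j16400 Ω
|Z| = √(6940² + 16400²) = 17800 Ω
I = V/|Z| = 218 μA
V_C = I·|Z_C| = 0.000218 × 67800 = 14.8 V

14.8 V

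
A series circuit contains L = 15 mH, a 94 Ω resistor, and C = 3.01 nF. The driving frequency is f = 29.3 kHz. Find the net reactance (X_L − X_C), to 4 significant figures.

956.8 Ω

ω = 2πf = 184100 rad/s
X_L = ωL = 2761 Ω
X_C = 1/(ωC) = 1805 Ω
X = 2761 − 1805 = 956.8 Ω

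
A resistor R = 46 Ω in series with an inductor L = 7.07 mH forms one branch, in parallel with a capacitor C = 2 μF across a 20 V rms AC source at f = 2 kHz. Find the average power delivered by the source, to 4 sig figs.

ω = 2πf = 12570 rad/s
X_L = ωL = 88.84 Ω
X_C = 1/(ωC) = 39.79 Ω
Branch 1 (R+jX_L): Z₁ = 46.00 + j88.84 Ω, |Z₁| = 100.0 Ω
Branch 2 (−jX_C): Z₂ = −j39.79 Ω
Parallel: Z = Z₁Z₂/(Z₁+Z₂), |Z| = 59.19 Ω, ∠Z = -74.21°
I = V/|Z| = 337.9 mA
P = VI cos φ = 20 × 0.3379 × cos(-74.21°) = 1.838 W

1.838 W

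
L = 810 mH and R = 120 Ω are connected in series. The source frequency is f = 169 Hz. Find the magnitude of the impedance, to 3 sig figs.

868 Ω

ω = 2πf = 1062 rad/s
X_L = ωL = 860 Ω
Z = 120 + j860 Ω
|Z| = √(120² + 860²) = 868 Ω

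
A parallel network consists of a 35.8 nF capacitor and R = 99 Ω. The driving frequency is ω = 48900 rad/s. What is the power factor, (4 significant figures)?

0.9853

X_C = 1/(ωC) = 571.2 Ω
Parallel: admittances add. Y = 1/R + jωC
Y = (0.01010 + j0.001751) S
|Y| = 0.01025 S → |Z| = 1/|Y| = 97.55 Ω, ∠Z = −∠Y = -9.832°
cos φ = cos(-9.832°) = 0.9853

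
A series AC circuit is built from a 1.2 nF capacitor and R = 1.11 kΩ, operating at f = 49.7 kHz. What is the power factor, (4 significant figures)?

0.3841

ω = 2πf = 312300 rad/s
X_C = 1/(ωC) = 2669 Ω
Z = 1110 − j2669 Ω
|Z| = √(1110² + 2669²) = 2890 Ω
∠Z = arctan(-2669/1110) = -67.42°
cos φ = cos(-67.42°) = 0.3841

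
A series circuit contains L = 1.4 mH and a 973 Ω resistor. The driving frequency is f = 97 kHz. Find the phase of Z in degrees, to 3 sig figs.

ω = 2πf = 609500 rad/s
X_L = ωL = 853 Ω
Z = 973 + j853 Ω
|Z| = √(973² + 853²) = 1290 Ω
∠Z = arctan(853/973) = 41.2°

41.2°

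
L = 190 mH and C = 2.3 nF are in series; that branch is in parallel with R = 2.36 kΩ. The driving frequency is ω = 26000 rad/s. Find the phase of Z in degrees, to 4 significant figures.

-11.33°

X_L = ωL = 4940 Ω
X_C = 1/(ωC) = 16720 Ω
Branch 1: Z₁ = R = 2360 Ω
Branch 2 (series LC): Z₂ = j(X_L − X_C) = −j11780 Ω
Parallel: Z = Z₁Z₂/(Z₁+Z₂), |Z| = 2314 Ω, ∠Z = -11.33°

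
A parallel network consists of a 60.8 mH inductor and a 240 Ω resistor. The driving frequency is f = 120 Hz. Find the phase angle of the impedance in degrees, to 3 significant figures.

ω = 2πf = 754.0 rad/s
X_L = ωL = 45.8 Ω
Parallel: admittances add. Y = 1/R + 1/(jωL)
Y = (0.00417 − j0.0218) S
|Y| = 0.0222 S → |Z| = 1/|Y| = 45.0 Ω, ∠Z = −∠Y = 79.2°

79.2°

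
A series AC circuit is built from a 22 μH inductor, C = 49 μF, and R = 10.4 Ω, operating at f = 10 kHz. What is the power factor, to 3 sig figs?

0.995

ω = 2πf = 62830 rad/s
X_L = ωL = 1.38 Ω
X_C = 1/(ωC) = 0.325 Ω
Net reactance X = X_L − X_C = 1.06 Ω
Z = 10.4 + j1.06 Ω
|Z| = √(10.4² + 1.06²) = 10.5 Ω
∠Z = arctan(1.06/10.4) = 5.81°
cos φ = cos(5.81°) = 0.995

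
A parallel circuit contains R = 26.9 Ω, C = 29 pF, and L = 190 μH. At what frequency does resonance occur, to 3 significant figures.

2.14 MHz

ω₀ = 1/√(LC) = 1/√(0.00019 × 2.9e-11) = 1.347e+07 rad/s
f₀ = ω₀/(2π) = 2.14 MHz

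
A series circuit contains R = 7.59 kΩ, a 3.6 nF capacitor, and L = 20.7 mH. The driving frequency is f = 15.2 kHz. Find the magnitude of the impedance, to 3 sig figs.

7650 Ω

ω = 2πf = 95500 rad/s
X_L = ωL = 1980 Ω
X_C = 1/(ωC) = 2910 Ω
Net reactance X = X_L − X_C = -932 Ω
Z = 7590 − j932 Ω
|Z| = √(7590² + 932²) = 7650 Ω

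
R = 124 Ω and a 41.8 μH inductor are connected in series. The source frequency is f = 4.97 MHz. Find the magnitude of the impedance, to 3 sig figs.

1310 Ω

ω = 2πf = 3.123e+07 rad/s
X_L = ωL = 1310 Ω
Z = 124 + j1310 Ω
|Z| = √(124² + 1310²) = 1310 Ω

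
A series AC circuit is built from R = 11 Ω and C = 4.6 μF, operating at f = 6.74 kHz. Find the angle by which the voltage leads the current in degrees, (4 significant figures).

ω = 2πf = 42350 rad/s
X_C = 1/(ωC) = 5.133 Ω
Z = 11.00 − j5.133 Ω
|Z| = √(11.00² + 5.133²) = 12.14 Ω
∠Z = arctan(-5.133/11.00) = -25.02°

-25.02°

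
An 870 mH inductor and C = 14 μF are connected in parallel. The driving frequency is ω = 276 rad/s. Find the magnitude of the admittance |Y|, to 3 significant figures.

301 μS

X_L = ωL = 240 Ω
X_C = 1/(ωC) = 259 Ω
Parallel: admittances add. Y = 1/(jωL) + jωC
Y = (0 − j0.000301) S
|Y| = 0.000301 S → |Z| = 1/|Y| = 3330 Ω, ∠Z = −∠Y = 90.0°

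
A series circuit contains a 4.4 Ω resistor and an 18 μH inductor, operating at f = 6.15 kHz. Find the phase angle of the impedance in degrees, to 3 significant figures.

ω = 2πf = 38640 rad/s
X_L = ωL = 0.696 Ω
Z = 4.40 + j0.696 Ω
|Z| = √(4.40² + 0.696²) = 4.45 Ω
∠Z = arctan(0.696/4.40) = 8.98°

8.98°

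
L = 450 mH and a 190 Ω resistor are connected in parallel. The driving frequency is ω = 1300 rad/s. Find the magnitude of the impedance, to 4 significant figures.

X_L = ωL = 585.0 Ω
Parallel: admittances add. Y = 1/R + 1/(jωL)
Y = (0.005263 − j0.001709) S
|Y| = 0.005534 S → |Z| = 1/|Y| = 180.7 Ω, ∠Z = −∠Y = 17.99°

180.7 Ω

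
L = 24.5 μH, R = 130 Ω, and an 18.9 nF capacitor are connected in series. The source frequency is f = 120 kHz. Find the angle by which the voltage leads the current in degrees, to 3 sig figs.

ω = 2πf = 754000 rad/s
X_L = ωL = 18.5 Ω
X_C = 1/(ωC) = 70.2 Ω
Net reactance X = X_L − X_C = -51.7 Ω
Z = 130 − j51.7 Ω
|Z| = √(130² + 51.7²) = 140 Ω
∠Z = arctan(-51.7/130) = -21.7°

-21.7°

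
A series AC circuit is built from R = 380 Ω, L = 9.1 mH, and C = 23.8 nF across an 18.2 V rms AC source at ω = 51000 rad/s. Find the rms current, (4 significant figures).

34.78 mA

X_L = ωL = 464.1 Ω
X_C = 1/(ωC) = 823.9 Ω
Net reactance X = X_L − X_C = -359.8 Ω
Z = 380.0 − j359.8 Ω
|Z| = √(380.0² + 359.8²) = 523.3 Ω
I = V/|Z| = 18.2/523.3 = 34.78 mA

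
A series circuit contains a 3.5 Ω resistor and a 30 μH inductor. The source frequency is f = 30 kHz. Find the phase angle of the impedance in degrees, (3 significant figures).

ω = 2πf = 188500 rad/s
X_L = ωL = 5.65 Ω
Z = 3.50 + j5.65 Ω
|Z| = √(3.50² + 5.65²) = 6.65 Ω
∠Z = arctan(5.65/3.50) = 58.2°

58.2°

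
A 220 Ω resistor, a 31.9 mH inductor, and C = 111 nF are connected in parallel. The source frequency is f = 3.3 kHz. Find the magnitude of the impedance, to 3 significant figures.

ω = 2πf = 20730 rad/s
X_L = ωL = 661 Ω
X_C = 1/(ωC) = 434 Ω
Parallel: admittances add. Y = 1/R + 1/(jωL) + jωC
Y = (0.00455 + j0.000790) S
|Y| = 0.00461 S → |Z| = 1/|Y| = 217 Ω, ∠Z = −∠Y = -9.86°

217 Ω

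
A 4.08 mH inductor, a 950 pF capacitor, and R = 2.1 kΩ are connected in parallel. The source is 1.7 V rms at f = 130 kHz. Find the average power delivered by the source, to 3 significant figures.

1.38 mW

ω = 2πf = 816800 rad/s
X_L = ωL = 3330 Ω
X_C = 1/(ωC) = 1290 Ω
Parallel: admittances add. Y = 1/R + 1/(jωL) + jωC
Y = (0.000476 + j0.000476) S
|Y| = 0.000673 S → |Z| = 1/|Y| = 1490 Ω, ∠Z = −∠Y = -45.0°
I = V/|Z| = 1.14 mA
P = VI cos φ = 1.7 × 0.00114 × cos(-45.0°) = 1.38 mW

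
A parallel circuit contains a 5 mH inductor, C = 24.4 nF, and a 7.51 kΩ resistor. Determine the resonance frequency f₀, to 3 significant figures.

14.4 kHz

ω₀ = 1/√(LC) = 1/√(0.005 × 2.44e-08) = 90540 rad/s
f₀ = ω₀/(2π) = 14.4 kHz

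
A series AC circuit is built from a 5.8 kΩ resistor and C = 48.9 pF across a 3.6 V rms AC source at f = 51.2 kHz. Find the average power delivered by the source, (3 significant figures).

18.4 μW

ω = 2πf = 321700 rad/s
X_C = 1/(ωC) = 63600 Ω
Z = 5800 − j63600 Ω
|Z| = √(5800² + 63600²) = 63800 Ω
∠Z = arctan(-63600/5800) = -84.8°
I = V/|Z| = 56.4 μA
P = VI cos φ = 3.6 × 5.64e-05 × cos(-84.8°) = 18.4 μW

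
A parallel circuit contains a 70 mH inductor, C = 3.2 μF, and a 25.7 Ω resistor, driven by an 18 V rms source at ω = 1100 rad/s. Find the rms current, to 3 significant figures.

X_L = ωL = 77.0 Ω
X_C = 1/(ωC) = 284 Ω
Parallel: admittances add. Y = 1/R + 1/(jωL) + jωC
Y = (0.0389 − j0.00947) S
|Y| = 0.0400 S → |Z| = 1/|Y| = 25.0 Ω, ∠Z = −∠Y = 13.7°
I = V/|Z| = 18/25.0 = 721 mA

721 mA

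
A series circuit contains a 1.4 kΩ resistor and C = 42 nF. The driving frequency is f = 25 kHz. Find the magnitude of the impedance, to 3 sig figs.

ω = 2πf = 157100 rad/s
X_C = 1/(ωC) = 152 Ω
Z = 1400 − j152 Ω
|Z| = √(1400² + 152²) = 1410 Ω

1410 Ω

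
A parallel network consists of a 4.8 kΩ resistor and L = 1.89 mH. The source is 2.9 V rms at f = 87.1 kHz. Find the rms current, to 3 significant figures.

ω = 2πf = 547300 rad/s
X_L = ωL = 1030 Ω
Parallel: admittances add. Y = 1/R + 1/(jωL)
Y = (0.000208 − j0.000967) S
|Y| = 0.000989 S → |Z| = 1/|Y| = 1010 Ω, ∠Z = −∠Y = 77.8°
I = V/|Z| = 2.9/1010 = 2.87 mA

2.87 mA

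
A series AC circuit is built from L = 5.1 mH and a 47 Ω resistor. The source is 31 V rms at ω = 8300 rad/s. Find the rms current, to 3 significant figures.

X_L = ωL = 42.3 Ω
Z = 47.0 + j42.3 Ω
|Z| = √(47.0² + 42.3²) = 63.3 Ω
I = V/|Z| = 31/63.3 = 490 mA

490 mA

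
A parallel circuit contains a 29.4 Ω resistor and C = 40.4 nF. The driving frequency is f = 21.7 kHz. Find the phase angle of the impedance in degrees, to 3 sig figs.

-9.20°

ω = 2πf = 136300 rad/s
X_C = 1/(ωC) = 182 Ω
Parallel: admittances add. Y = 1/R + jωC
Y = (0.0340 + j0.00551) S
|Y| = 0.0345 S → |Z| = 1/|Y| = 29.0 Ω, ∠Z = −∠Y = -9.20°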